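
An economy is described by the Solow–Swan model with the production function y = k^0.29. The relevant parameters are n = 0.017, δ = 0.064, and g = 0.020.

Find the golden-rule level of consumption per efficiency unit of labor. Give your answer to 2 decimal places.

At the golden rule, f'(k) = n + g + δ, so α·k^(α−1) = n + g + δ and k_gold = (α/(n + g + δ))^(1/(1−α)).
k_gold = (0.29/0.101)^(1/0.71) = 2.8713^1.4085 ≈ 4.4178
c_gold = f(k_gold) − (n + g + δ)·k_gold = 1.5385 − 0.101×4.4178 ≈ 1.0923

c_gold ≈ 1.09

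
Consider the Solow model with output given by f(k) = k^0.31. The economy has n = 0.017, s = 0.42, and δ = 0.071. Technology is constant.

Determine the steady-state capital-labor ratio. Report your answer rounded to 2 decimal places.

Steady state requires s·f(k) = (n + δ)·k, i.e. s·k^α = (n + δ)·k.
Rearranging, k^(1−α) = s / (n + δ).
k^0.69 = 0.42 / (0.017 + 0.071) = 0.42 / 0.088 = 4.7727
k* = 4.7727^(1/0.69) ≈ 9.6320

k* ≈ 9.63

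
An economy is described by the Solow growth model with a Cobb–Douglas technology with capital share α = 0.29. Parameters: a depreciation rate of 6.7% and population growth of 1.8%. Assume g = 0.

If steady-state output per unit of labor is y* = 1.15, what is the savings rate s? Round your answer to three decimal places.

s ≈ 0.120

Steady state requires s·f(k) = (n + δ)·k, i.e. s·k^α = (n + δ)·k.
Since y* = [s/(n + δ)]^(α/(1−α)), we have s/(n + δ) = (y*)^((1−α)/α) = 1.15^2.4483 = 1.4080.
Therefore s = 1.4080 × (n + δ) = 1.4080 × 0.085 = 0.1197.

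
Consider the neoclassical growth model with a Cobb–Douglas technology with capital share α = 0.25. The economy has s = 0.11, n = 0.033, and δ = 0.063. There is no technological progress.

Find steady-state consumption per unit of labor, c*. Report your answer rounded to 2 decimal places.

c* ≈ 0.93

At the steady state, Δk = 0, so s·k^α = (n + δ)·k.
Rearranging, k^(1−α) = s / (n + δ).
k^0.75 = 0.11 / (0.033 + 0.063) = 0.11 / 0.096 = 1.1458
k* = 1.1458^(1/0.75) ≈ 1.1990
y* = (k*)^α = 1.1990^0.25 ≈ 1.0464
c* = (1 − s)·y* = (1 − 0.11) × 1.0464 ≈ 0.9313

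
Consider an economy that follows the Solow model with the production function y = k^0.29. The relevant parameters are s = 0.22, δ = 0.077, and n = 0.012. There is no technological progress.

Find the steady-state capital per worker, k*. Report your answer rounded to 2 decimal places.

k* ≈ 3.58

Steady state requires s·f(k) = (n + δ)·k, i.e. s·k^α = (n + δ)·k.
Rearranging, k^(1−α) = s / (n + δ).
k^0.71 = 0.22 / (0.012 + 0.077) = 0.22 / 0.089 = 2.4719
k* = 2.4719^(1/0.71) ≈ 3.5774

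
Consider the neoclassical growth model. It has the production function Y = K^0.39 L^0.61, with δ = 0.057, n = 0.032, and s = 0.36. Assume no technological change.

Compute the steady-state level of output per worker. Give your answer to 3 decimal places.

y* ≈ 2.444

At the steady state, Δk = 0, so s·k^α = (n + δ)·k.
Rearranging, k^(1−α) = s / (n + δ).
k^0.61 = 0.36 / (0.032 + 0.057) = 0.36 / 0.089 = 4.0449
k* = 4.0449^(1/0.61) ≈ 9.8840
y* = (k*)^α = 9.8840^0.39 ≈ 2.4436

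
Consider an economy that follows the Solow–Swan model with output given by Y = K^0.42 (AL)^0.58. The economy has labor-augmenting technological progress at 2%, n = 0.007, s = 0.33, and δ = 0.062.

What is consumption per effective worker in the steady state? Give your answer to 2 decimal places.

c* = 1.73

In steady state, investment equals break-even investment: s·k^α = (n + g + δ)·k.
Rearranging, k^(1−α) = s / (n + g + δ).
k^0.58 = 0.33 / (0.007 + 0.020 + 0.062) = 0.33 / 0.089 = 3.7079
k* = 3.7079^(1/0.58) ≈ 9.5776
y* = (k*)^α = 9.5776^0.42 ≈ 2.5830
c* = (1 − s)·y* = (1 − 0.33) × 2.5830 ≈ 1.7306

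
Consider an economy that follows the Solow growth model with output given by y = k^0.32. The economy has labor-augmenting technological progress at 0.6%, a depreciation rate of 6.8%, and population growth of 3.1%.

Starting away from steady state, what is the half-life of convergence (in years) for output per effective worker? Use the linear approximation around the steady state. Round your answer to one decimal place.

about 9.7 years

Near the steady state the convergence rate is λ = (1 − α)(n + g + δ).
λ = (1 − 0.32) × 0.105 = 0.68 × 0.105 = 0.0714
Half-life = ln 2 / λ = 0.6931 / 0.0714 ≈ 9.71 years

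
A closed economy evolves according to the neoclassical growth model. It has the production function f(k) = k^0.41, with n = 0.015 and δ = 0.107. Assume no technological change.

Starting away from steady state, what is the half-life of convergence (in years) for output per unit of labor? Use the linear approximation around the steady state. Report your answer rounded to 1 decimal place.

t_½ ≈ 9.6 years

Near the steady state the convergence rate is λ = (1 − α)(n + δ).
λ = (1 − 0.41) × 0.122 = 0.59 × 0.122 = 0.07198
Half-life = ln 2 / λ = 0.6931 / 0.07198 ≈ 9.63 years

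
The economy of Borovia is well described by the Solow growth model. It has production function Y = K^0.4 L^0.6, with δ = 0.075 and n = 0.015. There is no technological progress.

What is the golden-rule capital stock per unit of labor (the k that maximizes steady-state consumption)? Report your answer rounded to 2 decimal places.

The golden rule sets f'(k) = n + δ, i.e. α·k^(α−1) = n + δ.
So k^(1−α) = α / (n + δ) = 0.4 / 0.090 = 4.4444.
k_gold = 4.4444^(1/0.6) ≈ 12.0140

k_gold ≈ 12.01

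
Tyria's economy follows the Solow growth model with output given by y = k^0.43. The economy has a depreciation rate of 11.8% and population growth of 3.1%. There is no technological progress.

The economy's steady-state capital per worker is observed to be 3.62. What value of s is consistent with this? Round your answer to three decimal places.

s ≈ 0.310

Steady state requires s·f(k) = (n + δ)·k, i.e. s·k^α = (n + δ)·k.
So s / (n + δ) = (k*)^(1−α) = 3.62^0.57 = 2.0819.
Therefore s = 2.0819 × (n + δ) = 2.0819 × 0.149 = 0.3102.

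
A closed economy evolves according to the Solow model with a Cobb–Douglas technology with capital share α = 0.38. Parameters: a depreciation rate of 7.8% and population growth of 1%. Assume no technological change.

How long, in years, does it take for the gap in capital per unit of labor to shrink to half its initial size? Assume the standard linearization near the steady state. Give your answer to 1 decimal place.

Near the steady state the convergence rate is λ = (1 − α)(n + δ).
λ = (1 − 0.38) × 0.088 = 0.62 × 0.088 = 0.05456
Half-life = ln 2 / λ = 0.6931 / 0.05456 ≈ 12.70 years

about 12.7 years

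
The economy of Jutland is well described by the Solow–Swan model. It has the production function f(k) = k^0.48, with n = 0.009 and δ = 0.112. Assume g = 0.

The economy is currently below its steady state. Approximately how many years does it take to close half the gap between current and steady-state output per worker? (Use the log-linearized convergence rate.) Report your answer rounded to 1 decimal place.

Near the steady state the convergence rate is λ = (1 − α)(n + δ).
λ = (1 − 0.48) × 0.121 = 0.52 × 0.121 = 0.06292
Half-life = ln 2 / λ = 0.6931 / 0.06292 ≈ 11.02 years

half-life ≈ 11.0 years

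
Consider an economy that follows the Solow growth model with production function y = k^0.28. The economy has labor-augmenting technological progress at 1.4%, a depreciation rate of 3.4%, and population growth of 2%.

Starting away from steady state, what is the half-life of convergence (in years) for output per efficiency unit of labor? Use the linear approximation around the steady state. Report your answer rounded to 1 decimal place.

Near the steady state the convergence rate is λ = (1 − α)(n + g + δ).
λ = (1 − 0.28) × 0.068 = 0.72 × 0.068 = 0.04896
Half-life = ln 2 / λ = 0.6931 / 0.04896 ≈ 14.16 years

t_½ ≈ 14.2 years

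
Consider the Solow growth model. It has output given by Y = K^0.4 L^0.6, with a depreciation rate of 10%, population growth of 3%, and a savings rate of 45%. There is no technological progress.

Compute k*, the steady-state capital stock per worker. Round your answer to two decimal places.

k* ≈ 7.92

In steady state, investment equals break-even investment: s·k^α = (n + δ)·k.
Rearranging, k^(1−α) = s / (n + δ).
k^0.6 = 0.45 / (0.030 + 0.100) = 0.45 / 0.130 = 3.4615
k* = 3.4615^(1/0.6) ≈ 7.9209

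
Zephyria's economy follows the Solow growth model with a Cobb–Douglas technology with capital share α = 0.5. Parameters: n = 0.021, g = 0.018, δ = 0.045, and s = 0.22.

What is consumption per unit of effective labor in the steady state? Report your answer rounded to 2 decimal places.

c* = 2.04

Steady state requires s·f(k) = (n + g + δ)·k, i.e. s·k^α = (n + g + δ)·k.
Dividing both sides by k: k^(1−α) = s / (n + g + δ).
k^0.5 = 0.22 / (0.021 + 0.018 + 0.045) = 0.22 / 0.084 = 2.6190
k* = 2.6190^(1/0.5) ≈ 6.8592
y* = (k*)^α = 6.8592^0.5 ≈ 2.6190
c* = (1 − s)·y* = (1 − 0.22) × 2.6190 ≈ 2.0428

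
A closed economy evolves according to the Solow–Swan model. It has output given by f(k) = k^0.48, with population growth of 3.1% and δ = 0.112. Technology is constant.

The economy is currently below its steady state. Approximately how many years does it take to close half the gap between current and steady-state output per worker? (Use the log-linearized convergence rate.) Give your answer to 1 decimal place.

Near the steady state the convergence rate is λ = (1 − α)(n + δ).
λ = (1 − 0.48) × 0.143 = 0.52 × 0.143 = 0.07436
Half-life = ln 2 / λ = 0.6931 / 0.07436 ≈ 9.32 years

half-life ≈ 9.3 years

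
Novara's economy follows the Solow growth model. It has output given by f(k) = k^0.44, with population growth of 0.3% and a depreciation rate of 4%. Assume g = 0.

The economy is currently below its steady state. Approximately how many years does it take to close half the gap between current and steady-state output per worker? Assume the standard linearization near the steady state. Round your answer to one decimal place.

Near the steady state the convergence rate is λ = (1 − α)(n + δ).
λ = (1 − 0.44) × 0.043 = 0.56 × 0.043 = 0.02408
Half-life = ln 2 / λ = 0.6931 / 0.02408 ≈ 28.78 years

half-life ≈ 28.8 years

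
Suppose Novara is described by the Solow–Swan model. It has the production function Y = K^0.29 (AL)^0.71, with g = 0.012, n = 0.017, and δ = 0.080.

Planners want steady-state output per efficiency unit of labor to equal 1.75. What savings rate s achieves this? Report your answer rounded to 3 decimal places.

s ≈ 0.429

Steady state requires s·f(k) = (n + g + δ)·k, i.e. s·k^α = (n + g + δ)·k.
Since y* = [s/(n + g + δ)]^(α/(1−α)), we have s/(n + g + δ) = (y*)^((1−α)/α) = 1.75^2.4483 = 3.9358.
Therefore s = 3.9358 × (n + g + δ) = 3.9358 × 0.109 = 0.4290.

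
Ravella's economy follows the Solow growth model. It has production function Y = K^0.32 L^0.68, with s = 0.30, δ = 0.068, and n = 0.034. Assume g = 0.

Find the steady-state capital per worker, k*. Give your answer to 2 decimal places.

k* = 4.89

Steady state requires s·f(k) = (n + δ)·k, i.e. s·k^α = (n + δ)·k.
Dividing both sides by k: k^(1−α) = s / (n + δ).
k^0.68 = 0.30 / (0.034 + 0.068) = 0.30 / 0.102 = 2.9412
k* = 2.9412^(1/0.68) ≈ 4.8866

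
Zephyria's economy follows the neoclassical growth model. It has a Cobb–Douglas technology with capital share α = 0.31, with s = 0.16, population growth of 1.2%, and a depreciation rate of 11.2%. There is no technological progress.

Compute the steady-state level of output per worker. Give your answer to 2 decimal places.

At the steady state, Δk = 0, so s·k^α = (n + δ)·k.
Rearranging, k^(1−α) = s / (n + δ).
k^0.69 = 0.16 / (0.012 + 0.112) = 0.16 / 0.124 = 1.2903
k* = 1.2903^(1/0.69) ≈ 1.4468
y* = (k*)^α = 1.4468^0.31 ≈ 1.1213

y* ≈ 1.12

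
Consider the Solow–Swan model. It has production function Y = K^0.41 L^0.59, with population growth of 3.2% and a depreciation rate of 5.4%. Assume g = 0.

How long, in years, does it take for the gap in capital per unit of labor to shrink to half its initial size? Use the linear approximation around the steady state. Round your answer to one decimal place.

Near the steady state the convergence rate is λ = (1 − α)(n + δ).
λ = (1 − 0.41) × 0.086 = 0.59 × 0.086 = 0.05074
Half-life = ln 2 / λ = 0.6931 / 0.05074 ≈ 13.66 years

t_½ ≈ 13.7 years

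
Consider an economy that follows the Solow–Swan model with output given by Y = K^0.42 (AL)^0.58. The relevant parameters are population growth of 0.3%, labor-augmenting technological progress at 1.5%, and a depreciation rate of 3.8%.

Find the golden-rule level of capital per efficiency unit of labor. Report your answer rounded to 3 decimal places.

k_gold ≈ 32.265

The golden rule sets f'(k) = n + g + δ, i.e. α·k^(α−1) = n + g + δ.
So k^(1−α) = α / (n + g + δ) = 0.42 / 0.056 = 7.5000.
k_gold = 7.5000^(1/0.58) ≈ 32.2646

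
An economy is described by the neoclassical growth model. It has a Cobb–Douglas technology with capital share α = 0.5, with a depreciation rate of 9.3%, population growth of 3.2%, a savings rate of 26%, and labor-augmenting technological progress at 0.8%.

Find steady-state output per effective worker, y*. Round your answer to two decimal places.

y* ≈ 1.95

Steady state requires s·f(k) = (n + g + δ)·k, i.e. s·k^α = (n + g + δ)·k.
Rearranging, k^(1−α) = s / (n + g + δ).
k^0.5 = 0.26 / (0.032 + 0.008 + 0.093) = 0.26 / 0.133 = 1.9549
k* = 1.9549^(1/0.5) ≈ 3.8216
y* = (k*)^α = 3.8216^0.5 ≈ 1.9549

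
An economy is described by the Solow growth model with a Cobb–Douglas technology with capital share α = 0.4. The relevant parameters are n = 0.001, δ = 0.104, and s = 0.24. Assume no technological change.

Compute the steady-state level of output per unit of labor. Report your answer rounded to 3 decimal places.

y* = 1.735

In steady state, investment equals break-even investment: s·k^α = (n + δ)·k.
Rearranging, k^(1−α) = s / (n + δ).
k^0.6 = 0.24 / (0.001 + 0.104) = 0.24 / 0.105 = 2.2857
k* = 2.2857^(1/0.6) ≈ 3.9661
y* = (k*)^α = 3.9661^0.4 ≈ 1.7352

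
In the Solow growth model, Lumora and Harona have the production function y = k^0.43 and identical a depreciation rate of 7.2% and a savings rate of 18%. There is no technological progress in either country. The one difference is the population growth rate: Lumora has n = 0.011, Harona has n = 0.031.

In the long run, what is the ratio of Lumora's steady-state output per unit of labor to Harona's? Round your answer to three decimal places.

Steady-state y* = [s/(n + δ)]^(α/(1−α)), so the ratio is [ (s_L/(n + δ)_L) / (s_H/(n + δ)_H) ]^0.7544.
s_L/(n + δ)_L = 0.18/0.083 = 2.1687; s_H/(n + δ)_H = 0.18/0.103 = 1.7476.
Ratio = (2.1687/1.7476)^0.7544 = 1.2410^0.7544 ≈ 1.1769

ratio ≈ 1.177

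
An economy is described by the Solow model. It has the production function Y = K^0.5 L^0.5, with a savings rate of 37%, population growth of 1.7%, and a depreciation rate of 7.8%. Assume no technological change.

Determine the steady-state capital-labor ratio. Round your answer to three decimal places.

At the steady state, Δk = 0, so s·k^α = (n + δ)·k.
Dividing both sides by k: k^(1−α) = s / (n + δ).
k^0.5 = 0.37 / (0.017 + 0.078) = 0.37 / 0.095 = 3.8947
k* = 3.8947^(1/0.5) ≈ 15.1687

k* ≈ 15.169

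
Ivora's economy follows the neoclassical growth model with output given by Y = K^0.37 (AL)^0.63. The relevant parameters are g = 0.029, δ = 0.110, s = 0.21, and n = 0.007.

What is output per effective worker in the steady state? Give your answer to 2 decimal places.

In steady state, investment equals break-even investment: s·k^α = (n + g + δ)·k.
Dividing both sides by k: k^(1−α) = s / (n + g + δ).
k^0.63 = 0.21 / (0.007 + 0.029 + 0.110) = 0.21 / 0.146 = 1.4384
k* = 1.4384^(1/0.63) ≈ 1.7807
y* = (k*)^α = 1.7807^0.37 ≈ 1.2380

y* = 1.24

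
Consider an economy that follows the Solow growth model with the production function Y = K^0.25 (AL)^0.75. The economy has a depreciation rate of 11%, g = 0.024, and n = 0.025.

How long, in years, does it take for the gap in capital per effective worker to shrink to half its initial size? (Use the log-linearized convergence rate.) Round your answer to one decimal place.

half-life ≈ 5.8 years

Near the steady state the convergence rate is λ = (1 − α)(n + g + δ).
λ = (1 − 0.25) × 0.159 = 0.75 × 0.159 = 0.11925
Half-life = ln 2 / λ = 0.6931 / 0.11925 ≈ 5.81 years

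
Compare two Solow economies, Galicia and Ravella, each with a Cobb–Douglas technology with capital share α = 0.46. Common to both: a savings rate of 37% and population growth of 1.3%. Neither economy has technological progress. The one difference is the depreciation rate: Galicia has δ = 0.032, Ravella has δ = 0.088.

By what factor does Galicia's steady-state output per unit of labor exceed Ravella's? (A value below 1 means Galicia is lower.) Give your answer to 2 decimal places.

Steady-state y* = [s/(n + δ)]^(α/(1−α)), so the ratio is [ (s_G/(n + δ)_G) / (s_R/(n + δ)_R) ]^0.8519.
s_G/(n + δ)_G = 0.37/0.045 = 8.2222; s_R/(n + δ)_R = 0.37/0.101 = 3.6634.
Ratio = (8.2222/3.6634)^0.8519 = 2.2444^0.8519 ≈ 1.9911

ratio ≈ 1.99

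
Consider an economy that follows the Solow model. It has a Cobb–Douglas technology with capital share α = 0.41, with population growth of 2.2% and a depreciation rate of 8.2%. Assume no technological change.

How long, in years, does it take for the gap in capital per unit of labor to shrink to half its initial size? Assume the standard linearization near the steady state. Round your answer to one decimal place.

Near the steady state the convergence rate is λ = (1 − α)(n + δ).
λ = (1 − 0.41) × 0.104 = 0.59 × 0.104 = 0.06136
Half-life = ln 2 / λ = 0.6931 / 0.06136 ≈ 11.30 years

t_½ ≈ 11.3 years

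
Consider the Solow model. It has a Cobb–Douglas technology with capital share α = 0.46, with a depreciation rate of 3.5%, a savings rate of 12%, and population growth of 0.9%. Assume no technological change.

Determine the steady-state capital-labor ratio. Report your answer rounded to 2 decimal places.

k* ≈ 6.41

Steady state requires s·f(k) = (n + δ)·k, i.e. s·k^α = (n + δ)·k.
Dividing both sides by k: k^(1−α) = s / (n + δ).
k^0.54 = 0.12 / (0.009 + 0.035) = 0.12 / 0.044 = 2.7273
k* = 2.7273^(1/0.54) ≈ 6.4108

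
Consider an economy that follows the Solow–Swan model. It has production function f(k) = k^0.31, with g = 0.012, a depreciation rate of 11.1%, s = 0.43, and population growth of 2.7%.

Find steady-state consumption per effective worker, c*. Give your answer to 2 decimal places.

Steady state requires s·f(k) = (n + g + δ)·k, i.e. s·k^α = (n + g + δ)·k.
Rearranging, k^(1−α) = s / (n + g + δ).
k^0.69 = 0.43 / (0.027 + 0.012 + 0.111) = 0.43 / 0.150 = 2.8667
k* = 2.8667^(1/0.69) ≈ 4.6012
y* = (k*)^α = 4.6012^0.31 ≈ 1.6051
c* = (1 − s)·y* = (1 − 0.43) × 1.6051 ≈ 0.9149

c* = 0.91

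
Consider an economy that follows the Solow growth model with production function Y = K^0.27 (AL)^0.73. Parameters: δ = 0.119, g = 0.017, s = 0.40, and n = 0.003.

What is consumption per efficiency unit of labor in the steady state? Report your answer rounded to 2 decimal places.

c* ≈ 0.89

In steady state, investment equals break-even investment: s·k^α = (n + g + δ)·k.
Rearranging, k^(1−α) = s / (n + g + δ).
k^0.73 = 0.40 / (0.003 + 0.017 + 0.119) = 0.40 / 0.139 = 2.8777
k* = 2.8777^(1/0.73) ≈ 4.2543
y* = (k*)^α = 4.2543^0.27 ≈ 1.4784
c* = (1 − s)·y* = (1 − 0.40) × 1.4784 ≈ 0.8870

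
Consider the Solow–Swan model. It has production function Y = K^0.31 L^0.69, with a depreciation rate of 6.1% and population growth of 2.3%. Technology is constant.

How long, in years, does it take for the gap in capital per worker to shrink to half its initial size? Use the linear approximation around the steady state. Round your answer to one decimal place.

Near the steady state the convergence rate is λ = (1 − α)(n + δ).
λ = (1 − 0.31) × 0.084 = 0.69 × 0.084 = 0.05796
Half-life = ln 2 / λ = 0.6931 / 0.05796 ≈ 11.96 years

about 12.0 years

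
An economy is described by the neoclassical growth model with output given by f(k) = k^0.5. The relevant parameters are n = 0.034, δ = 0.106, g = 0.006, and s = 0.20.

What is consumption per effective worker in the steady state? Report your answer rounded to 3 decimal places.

In steady state, investment equals break-even investment: s·k^α = (n + g + δ)·k.
Rearranging, k^(1−α) = s / (n + g + δ).
k^0.5 = 0.20 / (0.034 + 0.006 + 0.106) = 0.20 / 0.146 = 1.3699
k* = 1.3699^(1/0.5) ≈ 1.8766
y* = (k*)^α = 1.8766^0.5 ≈ 1.3699
c* = (1 − s)·y* = (1 − 0.20) × 1.3699 ≈ 1.0959

c* = 1.096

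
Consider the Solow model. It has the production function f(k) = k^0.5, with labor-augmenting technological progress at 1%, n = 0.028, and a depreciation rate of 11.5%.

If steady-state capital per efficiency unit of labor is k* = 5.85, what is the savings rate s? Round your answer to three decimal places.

s ≈ 0.370

In steady state, investment equals break-even investment: s·k^α = (n + g + δ)·k.
So s / (n + g + δ) = (k*)^(1−α) = 5.85^0.5 = 2.4187.
Therefore s = 2.4187 × (n + g + δ) = 2.4187 × 0.153 = 0.3701.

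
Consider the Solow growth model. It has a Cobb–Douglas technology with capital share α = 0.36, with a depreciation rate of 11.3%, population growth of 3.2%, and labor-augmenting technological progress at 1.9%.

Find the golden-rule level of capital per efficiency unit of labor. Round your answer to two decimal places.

k_gold ≈ 3.42

The golden rule sets f'(k) = n + g + δ, i.e. α·k^(α−1) = n + g + δ.
So k^(1−α) = α / (n + g + δ) = 0.36 / 0.164 = 2.1951.
k_gold = 2.1951^(1/0.64) ≈ 3.4160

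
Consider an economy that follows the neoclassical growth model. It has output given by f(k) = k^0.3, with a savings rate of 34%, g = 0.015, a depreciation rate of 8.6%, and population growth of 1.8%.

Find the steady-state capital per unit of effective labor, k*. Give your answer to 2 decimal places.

k* ≈ 4.48

At the steady state, Δk = 0, so s·k^α = (n + g + δ)·k.
Rearranging, k^(1−α) = s / (n + g + δ).
k^0.7 = 0.34 / (0.018 + 0.015 + 0.086) = 0.34 / 0.119 = 2.8571
k* = 2.8571^(1/0.7) ≈ 4.4805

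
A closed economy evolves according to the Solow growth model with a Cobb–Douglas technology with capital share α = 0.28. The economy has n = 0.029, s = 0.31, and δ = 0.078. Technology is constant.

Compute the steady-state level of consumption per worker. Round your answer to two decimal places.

c* = 1.04

Steady state requires s·f(k) = (n + δ)·k, i.e. s·k^α = (n + δ)·k.
Dividing both sides by k: k^(1−α) = s / (n + δ).
k^0.72 = 0.31 / (0.029 + 0.078) = 0.31 / 0.107 = 2.8972
k* = 2.8972^(1/0.72) ≈ 4.3816
y* = (k*)^α = 4.3816^0.28 ≈ 1.5124
c* = (1 − s)·y* = (1 − 0.31) × 1.5124 ≈ 1.0436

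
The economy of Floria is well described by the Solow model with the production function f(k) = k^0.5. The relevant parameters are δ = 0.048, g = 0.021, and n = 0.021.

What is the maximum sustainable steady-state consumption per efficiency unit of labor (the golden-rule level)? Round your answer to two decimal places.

At the golden rule, f'(k) = n + g + δ, so α·k^(α−1) = n + g + δ and k_gold = (α/(n + g + δ))^(1/(1−α)).
k_gold = (0.5/0.090)^(1/0.5) = 5.5556^2 ≈ 30.8647
c_gold = f(k_gold) − (n + g + δ)·k_gold = 5.5556 − 0.090×30.8647 ≈ 2.7778

c_gold ≈ 2.78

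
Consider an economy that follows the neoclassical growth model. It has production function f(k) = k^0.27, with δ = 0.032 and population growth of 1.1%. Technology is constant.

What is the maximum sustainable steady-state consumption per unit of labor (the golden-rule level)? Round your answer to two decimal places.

c_gold ≈ 1.44

At the golden rule, f'(k) = n + δ, so α·k^(α−1) = n + δ and k_gold = (α/(n + δ))^(1/(1−α)).
k_gold = (0.27/0.043)^(1/0.73) = 6.2791^1.3699 ≈ 12.3891
c_gold = f(k_gold) − (n + δ)·k_gold = 1.9730 − 0.043×12.3891 ≈ 1.4403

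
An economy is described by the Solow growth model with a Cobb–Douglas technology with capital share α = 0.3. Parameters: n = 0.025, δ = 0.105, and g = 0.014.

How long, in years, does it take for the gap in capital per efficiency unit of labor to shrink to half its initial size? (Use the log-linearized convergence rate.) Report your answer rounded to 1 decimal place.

half-life ≈ 6.9 years

Near the steady state the convergence rate is λ = (1 − α)(n + g + δ).
λ = (1 − 0.3) × 0.144 = 0.7 × 0.144 = 0.1008
Half-life = ln 2 / λ = 0.6931 / 0.1008 ≈ 6.88 years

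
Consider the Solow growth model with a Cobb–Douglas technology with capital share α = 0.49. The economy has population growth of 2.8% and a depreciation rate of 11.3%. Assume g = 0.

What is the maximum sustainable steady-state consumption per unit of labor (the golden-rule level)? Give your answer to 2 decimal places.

c_gold ≈ 1.69

At the golden rule, f'(k) = n + δ, so α·k^(α−1) = n + δ and k_gold = (α/(n + δ))^(1/(1−α)).
k_gold = (0.49/0.141)^(1/0.51) = 3.4752^1.9608 ≈ 11.5015
c_gold = f(k_gold) − (n + δ)·k_gold = 3.3096 − 0.141×11.5015 ≈ 1.6879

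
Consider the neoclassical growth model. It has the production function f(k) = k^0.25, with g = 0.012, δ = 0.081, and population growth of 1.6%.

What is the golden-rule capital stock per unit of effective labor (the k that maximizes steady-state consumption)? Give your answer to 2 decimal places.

k_gold ≈ 3.02

The golden rule sets f'(k) = n + g + δ, i.e. α·k^(α−1) = n + g + δ.
So k^(1−α) = α / (n + g + δ) = 0.25 / 0.109 = 2.2936.
k_gold = 2.2936^(1/0.75) ≈ 3.0248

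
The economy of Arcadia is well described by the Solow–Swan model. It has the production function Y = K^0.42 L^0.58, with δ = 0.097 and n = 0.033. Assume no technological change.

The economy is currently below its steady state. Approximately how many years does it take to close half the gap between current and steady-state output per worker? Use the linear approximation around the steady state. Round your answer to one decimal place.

Near the steady state the convergence rate is λ = (1 − α)(n + δ).
λ = (1 − 0.42) × 0.130 = 0.58 × 0.130 = 0.0754
Half-life = ln 2 / λ = 0.6931 / 0.0754 ≈ 9.19 years

about 9.2 years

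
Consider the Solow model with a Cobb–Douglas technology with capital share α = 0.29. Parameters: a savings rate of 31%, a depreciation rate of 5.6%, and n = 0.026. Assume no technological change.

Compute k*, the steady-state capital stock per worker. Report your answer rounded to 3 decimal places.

In steady state, investment equals break-even investment: s·k^α = (n + δ)·k.
Rearranging, k^(1−α) = s / (n + δ).
k^0.71 = 0.31 / (0.026 + 0.056) = 0.31 / 0.082 = 3.7805
k* = 3.7805^(1/0.71) ≈ 6.5080

k* = 6.508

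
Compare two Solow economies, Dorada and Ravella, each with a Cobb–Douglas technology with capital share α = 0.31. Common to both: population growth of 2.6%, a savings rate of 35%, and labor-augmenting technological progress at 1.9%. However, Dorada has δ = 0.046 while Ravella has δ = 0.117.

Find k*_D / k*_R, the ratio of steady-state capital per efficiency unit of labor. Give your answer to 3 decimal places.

ratio ≈ 2.307

Steady-state k* = [s/(n + g + δ)]^(1/(1−α)), so the ratio is [ (s_D/(n + g + δ)_D) / (s_R/(n + g + δ)_R) ]^1.4493.
s_D/(n + g + δ)_D = 0.35/0.091 = 3.8462; s_R/(n + g + δ)_R = 0.35/0.162 = 2.1605.
Ratio = (3.8462/2.1605)^1.4493 = 1.7802^1.4493 ≈ 2.3068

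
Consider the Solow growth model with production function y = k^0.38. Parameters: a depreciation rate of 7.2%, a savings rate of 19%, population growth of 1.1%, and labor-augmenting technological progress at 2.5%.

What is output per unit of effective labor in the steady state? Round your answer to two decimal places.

In steady state, investment equals break-even investment: s·k^α = (n + g + δ)·k.
Rearranging, k^(1−α) = s / (n + g + δ).
k^0.62 = 0.19 / (0.011 + 0.025 + 0.072) = 0.19 / 0.108 = 1.7593
k* = 1.7593^(1/0.62) ≈ 2.4872
y* = (k*)^α = 2.4872^0.38 ≈ 1.4137

y* = 1.41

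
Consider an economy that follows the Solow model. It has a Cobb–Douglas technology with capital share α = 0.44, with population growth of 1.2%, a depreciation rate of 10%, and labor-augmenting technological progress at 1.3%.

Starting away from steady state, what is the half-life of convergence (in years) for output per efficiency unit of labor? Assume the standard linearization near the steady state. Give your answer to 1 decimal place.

t_½ ≈ 9.9 years

Near the steady state the convergence rate is λ = (1 − α)(n + g + δ).
λ = (1 − 0.44) × 0.125 = 0.56 × 0.125 = 0.0700
Half-life = ln 2 / λ = 0.6931 / 0.0700 ≈ 9.90 years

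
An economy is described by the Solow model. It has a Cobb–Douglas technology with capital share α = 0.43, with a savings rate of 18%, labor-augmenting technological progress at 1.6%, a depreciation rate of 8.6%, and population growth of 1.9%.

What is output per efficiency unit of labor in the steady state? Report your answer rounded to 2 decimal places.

y* = 1.35

At the steady state, Δk = 0, so s·k^α = (n + g + δ)·k.
Rearranging, k^(1−α) = s / (n + g + δ).
k^0.57 = 0.18 / (0.019 + 0.016 + 0.086) = 0.18 / 0.121 = 1.4876
k* = 1.4876^(1/0.57) ≈ 2.0073
y* = (k*)^α = 2.0073^0.43 ≈ 1.3493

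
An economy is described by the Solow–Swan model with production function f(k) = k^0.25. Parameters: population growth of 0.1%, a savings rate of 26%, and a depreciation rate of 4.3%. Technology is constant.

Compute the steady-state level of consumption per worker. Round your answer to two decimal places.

At the steady state, Δk = 0, so s·k^α = (n + δ)·k.
Dividing both sides by k: k^(1−α) = s / (n + δ).
k^0.75 = 0.26 / (0.001 + 0.043) = 0.26 / 0.044 = 5.9091
k* = 5.9091^(1/0.75) ≈ 10.6830
y* = (k*)^α = 10.6830^0.25 ≈ 1.8079
c* = (1 − s)·y* = (1 − 0.26) × 1.8079 ≈ 1.3378

c* = 1.34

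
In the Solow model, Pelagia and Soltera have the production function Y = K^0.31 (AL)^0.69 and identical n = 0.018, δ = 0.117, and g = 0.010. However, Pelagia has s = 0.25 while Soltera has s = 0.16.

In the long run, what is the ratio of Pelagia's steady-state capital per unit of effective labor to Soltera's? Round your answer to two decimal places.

k*_P / k*_S ≈ 1.91

Steady-state k* = [s/(n + g + δ)]^(1/(1−α)), so the ratio is [ (s_P/(n + g + δ)_P) / (s_S/(n + g + δ)_S) ]^1.4493.
s_P/(n + g + δ)_P = 0.25/0.145 = 1.7241; s_S/(n + g + δ)_S = 0.16/0.145 = 1.1034.
Ratio = (1.7241/1.1034)^1.4493 = 1.5625^1.4493 ≈ 1.9094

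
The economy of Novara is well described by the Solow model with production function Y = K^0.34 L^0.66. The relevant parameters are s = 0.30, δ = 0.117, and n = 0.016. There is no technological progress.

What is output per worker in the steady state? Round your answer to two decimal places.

y* ≈ 1.52

Steady state requires s·f(k) = (n + δ)·k, i.e. s·k^α = (n + δ)·k.
Rearranging, k^(1−α) = s / (n + δ).
k^0.66 = 0.30 / (0.016 + 0.117) = 0.30 / 0.133 = 2.2556
k* = 2.2556^(1/0.66) ≈ 3.4296
y* = (k*)^α = 3.4296^0.34 ≈ 1.5205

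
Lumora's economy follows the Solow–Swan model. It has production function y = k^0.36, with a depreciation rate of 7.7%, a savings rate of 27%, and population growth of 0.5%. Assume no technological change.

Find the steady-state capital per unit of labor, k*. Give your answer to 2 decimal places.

Steady state requires s·f(k) = (n + δ)·k, i.e. s·k^α = (n + δ)·k.
Rearranging, k^(1−α) = s / (n + δ).
k^0.64 = 0.27 / (0.005 + 0.077) = 0.27 / 0.082 = 3.2927
k* = 3.2927^(1/0.64) ≈ 6.4369

k* ≈ 6.44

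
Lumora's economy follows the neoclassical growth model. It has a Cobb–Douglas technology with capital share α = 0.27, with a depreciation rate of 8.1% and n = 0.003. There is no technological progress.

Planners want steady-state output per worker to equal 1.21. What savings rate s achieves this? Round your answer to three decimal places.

At the steady state, Δk = 0, so s·k^α = (n + δ)·k.
Since y* = [s/(n + δ)]^(α/(1−α)), we have s/(n + δ) = (y*)^((1−α)/α) = 1.21^2.7037 = 1.6743.
Therefore s = 1.6743 × (n + δ) = 1.6743 × 0.084 = 0.1406.

s ≈ 0.141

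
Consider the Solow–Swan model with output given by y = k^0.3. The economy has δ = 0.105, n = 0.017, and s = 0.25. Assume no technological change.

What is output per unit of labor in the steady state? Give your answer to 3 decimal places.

Steady state requires s·f(k) = (n + δ)·k, i.e. s·k^α = (n + δ)·k.
Rearranging, k^(1−α) = s / (n + δ).
k^0.7 = 0.25 / (0.017 + 0.105) = 0.25 / 0.122 = 2.0492
k* = 2.0492^(1/0.7) ≈ 2.7869
y* = (k*)^α = 2.7869^0.3 ≈ 1.3600

y* ≈ 1.360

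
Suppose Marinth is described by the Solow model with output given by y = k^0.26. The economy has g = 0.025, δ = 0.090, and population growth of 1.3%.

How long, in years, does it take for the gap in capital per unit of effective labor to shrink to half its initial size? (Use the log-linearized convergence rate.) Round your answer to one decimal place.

Near the steady state the convergence rate is λ = (1 − α)(n + g + δ).
λ = (1 − 0.26) × 0.128 = 0.74 × 0.128 = 0.09472
Half-life = ln 2 / λ = 0.6931 / 0.09472 ≈ 7.32 years

half-life ≈ 7.3 years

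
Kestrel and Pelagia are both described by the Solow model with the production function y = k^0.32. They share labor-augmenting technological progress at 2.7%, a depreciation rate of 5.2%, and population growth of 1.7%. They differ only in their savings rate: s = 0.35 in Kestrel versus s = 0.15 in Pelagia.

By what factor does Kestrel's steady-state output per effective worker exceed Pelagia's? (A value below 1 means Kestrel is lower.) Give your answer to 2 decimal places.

ratio ≈ 1.49

Steady-state y* = [s/(n + g + δ)]^(α/(1−α)), so the ratio is [ (s_K/(n + g + δ)_K) / (s_P/(n + g + δ)_P) ]^0.4706.
s_K/(n + g + δ)_K = 0.35/0.096 = 3.6458; s_P/(n + g + δ)_P = 0.15/0.096 = 1.5625.
Ratio = (3.6458/1.5625)^0.4706 = 2.3333^0.4706 ≈ 1.4899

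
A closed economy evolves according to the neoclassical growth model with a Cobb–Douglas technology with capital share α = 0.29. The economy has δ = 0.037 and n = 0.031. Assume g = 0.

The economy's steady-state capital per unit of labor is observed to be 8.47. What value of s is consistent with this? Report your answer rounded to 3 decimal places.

s ≈ 0.310

At the steady state, Δk = 0, so s·k^α = (n + δ)·k.
So s / (n + δ) = (k*)^(1−α) = 8.47^0.71 = 4.5582.
Therefore s = 4.5582 × (n + δ) = 4.5582 × 0.068 = 0.3100.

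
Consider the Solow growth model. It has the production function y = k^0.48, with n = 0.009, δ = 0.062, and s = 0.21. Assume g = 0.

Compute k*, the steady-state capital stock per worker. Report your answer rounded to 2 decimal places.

Steady state requires s·f(k) = (n + δ)·k, i.e. s·k^α = (n + δ)·k.
Dividing both sides by k: k^(1−α) = s / (n + δ).
k^0.52 = 0.21 / (0.009 + 0.062) = 0.21 / 0.071 = 2.9577
k* = 2.9577^(1/0.52) ≈ 8.0479

k* = 8.05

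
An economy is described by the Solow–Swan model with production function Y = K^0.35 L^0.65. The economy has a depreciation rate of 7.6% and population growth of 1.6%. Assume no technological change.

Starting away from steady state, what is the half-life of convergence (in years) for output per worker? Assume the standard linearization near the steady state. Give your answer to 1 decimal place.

Near the steady state the convergence rate is λ = (1 − α)(n + δ).
λ = (1 − 0.35) × 0.092 = 0.65 × 0.092 = 0.0598
Half-life = ln 2 / λ = 0.6931 / 0.0598 ≈ 11.59 years

t_½ ≈ 11.6 years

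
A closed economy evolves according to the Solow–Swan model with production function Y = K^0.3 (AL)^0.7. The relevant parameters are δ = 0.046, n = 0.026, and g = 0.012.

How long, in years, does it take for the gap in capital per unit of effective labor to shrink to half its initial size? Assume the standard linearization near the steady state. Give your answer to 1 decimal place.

about 11.8 years

Near the steady state the convergence rate is λ = (1 − α)(n + g + δ).
λ = (1 − 0.3) × 0.084 = 0.7 × 0.084 = 0.0588
Half-life = ln 2 / λ = 0.6931 / 0.0588 ≈ 11.79 years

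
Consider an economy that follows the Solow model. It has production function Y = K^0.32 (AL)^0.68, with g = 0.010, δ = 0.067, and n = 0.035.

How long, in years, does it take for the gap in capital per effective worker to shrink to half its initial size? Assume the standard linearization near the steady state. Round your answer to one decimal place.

half-life ≈ 9.1 years

Near the steady state the convergence rate is λ = (1 − α)(n + g + δ).
λ = (1 − 0.32) × 0.112 = 0.68 × 0.112 = 0.07616
Half-life = ln 2 / λ = 0.6931 / 0.07616 ≈ 9.10 years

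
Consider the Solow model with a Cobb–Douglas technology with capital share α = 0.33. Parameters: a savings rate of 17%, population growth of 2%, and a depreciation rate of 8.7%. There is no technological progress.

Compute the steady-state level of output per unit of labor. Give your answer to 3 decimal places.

y* ≈ 1.256

Steady state requires s·f(k) = (n + δ)·k, i.e. s·k^α = (n + δ)·k.
Dividing both sides by k: k^(1−α) = s / (n + δ).
k^0.67 = 0.17 / (0.020 + 0.087) = 0.17 / 0.107 = 1.5888
k* = 1.5888^(1/0.67) ≈ 1.9957
y* = (k*)^α = 1.9957^0.33 ≈ 1.2561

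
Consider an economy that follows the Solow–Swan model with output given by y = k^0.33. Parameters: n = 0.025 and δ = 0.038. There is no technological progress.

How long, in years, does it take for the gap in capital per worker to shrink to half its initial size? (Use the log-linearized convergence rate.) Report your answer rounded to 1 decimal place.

half-life ≈ 16.4 years

Near the steady state the convergence rate is λ = (1 − α)(n + δ).
λ = (1 − 0.33) × 0.063 = 0.67 × 0.063 = 0.04221
Half-life = ln 2 / λ = 0.6931 / 0.04221 ≈ 16.42 years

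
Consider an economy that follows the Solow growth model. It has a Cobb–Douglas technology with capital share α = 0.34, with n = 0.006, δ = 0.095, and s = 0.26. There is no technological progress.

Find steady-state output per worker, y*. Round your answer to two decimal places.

At the steady state, Δk = 0, so s·k^α = (n + δ)·k.
Rearranging, k^(1−α) = s / (n + δ).
k^0.66 = 0.26 / (0.006 + 0.095) = 0.26 / 0.101 = 2.5743
k* = 2.5743^(1/0.66) ≈ 4.1900
y* = (k*)^α = 4.1900^0.34 ≈ 1.6276

y* = 1.63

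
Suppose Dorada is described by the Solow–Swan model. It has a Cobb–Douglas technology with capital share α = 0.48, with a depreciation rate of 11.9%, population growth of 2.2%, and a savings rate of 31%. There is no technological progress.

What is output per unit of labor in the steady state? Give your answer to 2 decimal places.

y* ≈ 2.07

In steady state, investment equals break-even investment: s·k^α = (n + δ)·k.
Dividing both sides by k: k^(1−α) = s / (n + δ).
k^0.52 = 0.31 / (0.022 + 0.119) = 0.31 / 0.141 = 2.1986
k* = 2.1986^(1/0.52) ≈ 4.5496
y* = (k*)^α = 4.5496^0.48 ≈ 2.0693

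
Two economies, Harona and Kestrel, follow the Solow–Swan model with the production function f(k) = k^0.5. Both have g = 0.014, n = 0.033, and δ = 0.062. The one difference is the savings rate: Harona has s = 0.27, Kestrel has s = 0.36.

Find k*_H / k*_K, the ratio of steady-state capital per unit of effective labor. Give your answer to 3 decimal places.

Steady-state k* = [s/(n + g + δ)]^(1/(1−α)), so the ratio is [ (s_H/(n + g + δ)_H) / (s_K/(n + g + δ)_K) ]^2.
s_H/(n + g + δ)_H = 0.27/0.109 = 2.4771; s_K/(n + g + δ)_K = 0.36/0.109 = 3.3028.
Ratio = (2.4771/3.3028)^2 = 0.7500^2 ≈ 0.5625

ratio ≈ 0.563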